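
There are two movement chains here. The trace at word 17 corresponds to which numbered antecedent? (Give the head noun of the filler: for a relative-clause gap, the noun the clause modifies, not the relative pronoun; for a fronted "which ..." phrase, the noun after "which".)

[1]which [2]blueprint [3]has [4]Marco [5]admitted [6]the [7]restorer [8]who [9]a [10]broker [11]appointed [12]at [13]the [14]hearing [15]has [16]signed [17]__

The marked gap is the direct object of "signed".
Its filler is the fronted wh-phrase "which blueprint", at word 2.
(The other dependency links word 7 to a gap after word 11.)

2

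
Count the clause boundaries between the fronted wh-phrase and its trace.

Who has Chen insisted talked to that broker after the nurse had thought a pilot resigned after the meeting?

"who" is extracted from the subject of "talked".
Boundaries crossed, outermost first: [Ø] — 1 in total.

1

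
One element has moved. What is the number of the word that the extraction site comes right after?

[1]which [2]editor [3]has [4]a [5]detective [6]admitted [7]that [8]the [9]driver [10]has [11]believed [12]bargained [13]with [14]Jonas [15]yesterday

The displaced element is "which editor" (word 2).
It is linked across 2 clause boundaries (that → Ø).
It functions as the subject of "bargained", so the gap sits immediately after word 11 ("believed").
Base order: A detective has admitted that the driver has believed that which editor bargained with Jonas yesterday.

11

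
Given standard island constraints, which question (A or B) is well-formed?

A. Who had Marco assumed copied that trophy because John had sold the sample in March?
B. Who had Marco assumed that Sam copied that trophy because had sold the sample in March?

A

In B, the wh-phrase is extracted from inside an adjunct island (introduced by "because"), which blocks movement.
In A, the extraction path crosses only that-complement boundaries, which are transparent.
So A is grammatical.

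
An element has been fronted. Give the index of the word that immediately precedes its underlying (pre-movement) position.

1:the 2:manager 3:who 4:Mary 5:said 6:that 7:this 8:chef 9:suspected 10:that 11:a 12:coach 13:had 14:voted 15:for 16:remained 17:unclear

15

The displaced element is "the manager" (word 2).
It is linked across 2 clause boundaries (that → that).
It functions as the object of the preposition "for" of "voted", so the gap sits immediately after word 15 ("for").
Base order: Mary said that this chef suspected that a coach had voted for the manager.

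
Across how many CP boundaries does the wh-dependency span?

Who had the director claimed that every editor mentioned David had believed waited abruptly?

3

"who" is extracted from the subject of "waited".
Boundaries crossed, outermost first: [that], [Ø], [Ø] — 3 in total.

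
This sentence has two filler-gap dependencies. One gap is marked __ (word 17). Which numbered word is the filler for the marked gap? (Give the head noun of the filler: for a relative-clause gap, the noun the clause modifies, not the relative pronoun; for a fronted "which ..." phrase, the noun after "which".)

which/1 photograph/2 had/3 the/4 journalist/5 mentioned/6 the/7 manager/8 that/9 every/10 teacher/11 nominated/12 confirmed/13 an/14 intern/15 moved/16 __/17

The marked gap is the direct object of "moved".
Its filler is the fronted wh-phrase "which photograph", at word 2.
(The other dependency links word 8 to a gap after word 12.)

2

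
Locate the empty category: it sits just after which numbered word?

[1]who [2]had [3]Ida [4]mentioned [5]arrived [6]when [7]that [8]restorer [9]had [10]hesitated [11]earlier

The displaced element is "who" (word 1).
It is linked across 1 clause boundary (Ø).
It functions as the subject of "arrived", so the gap sits immediately after word 4 ("mentioned").
Base order: Ida had mentioned who arrived when that restorer had hesitated earlier.

4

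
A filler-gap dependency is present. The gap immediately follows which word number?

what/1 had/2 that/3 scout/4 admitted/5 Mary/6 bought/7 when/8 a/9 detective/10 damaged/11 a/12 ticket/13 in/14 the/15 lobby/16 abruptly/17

The displaced element is "what" (word 1).
It is linked across 1 clause boundary (Ø).
It functions as the direct object of "bought", so the gap sits immediately after word 7 ("bought").
Base order: That scout had admitted Mary bought what when a detective damaged a ticket in the lobby abruptly.

7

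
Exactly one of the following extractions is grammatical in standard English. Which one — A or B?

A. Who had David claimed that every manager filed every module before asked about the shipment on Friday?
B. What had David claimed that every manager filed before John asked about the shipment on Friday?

B

In A, the wh-phrase is extracted from inside an adjunct island (introduced by "before"), which blocks movement.
In B, the extraction path crosses only that-complement boundaries, which are transparent.
So B is grammatical.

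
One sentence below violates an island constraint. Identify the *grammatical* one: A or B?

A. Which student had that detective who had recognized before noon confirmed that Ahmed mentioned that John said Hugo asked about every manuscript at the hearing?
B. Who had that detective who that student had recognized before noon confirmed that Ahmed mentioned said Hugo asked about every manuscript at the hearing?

B

In A, the wh-phrase is extracted from inside a complex-NP island (relative clause) (introduced by "who"), which blocks movement.
In B, the extraction path crosses only that-complement boundaries, which are transparent.
So B is grammatical.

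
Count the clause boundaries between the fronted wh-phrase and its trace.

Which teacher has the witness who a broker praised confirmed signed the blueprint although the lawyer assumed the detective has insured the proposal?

1

"which teacher" is extracted from the subject of "signed".
Boundaries crossed, outermost first: [Ø] — 1 in total.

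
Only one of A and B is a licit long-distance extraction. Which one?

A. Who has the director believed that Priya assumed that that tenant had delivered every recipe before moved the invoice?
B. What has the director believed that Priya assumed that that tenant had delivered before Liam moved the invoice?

In A, the wh-phrase is extracted from inside an adjunct island (introduced by "before"), which blocks movement.
In B, the extraction path crosses only that-complement boundaries, which are transparent.
So B is grammatical.

B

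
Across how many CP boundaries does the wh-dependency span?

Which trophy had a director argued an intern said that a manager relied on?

"which trophy" is extracted from the PP object of "relied".
Boundaries crossed, outermost first: [Ø], [that] — 2 in total.

2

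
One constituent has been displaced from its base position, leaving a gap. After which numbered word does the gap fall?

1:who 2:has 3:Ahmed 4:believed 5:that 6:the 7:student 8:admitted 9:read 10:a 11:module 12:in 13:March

8

The displaced element is "who" (word 1).
It is linked across 2 clause boundaries (that → Ø).
It functions as the subject of "read", so the gap sits immediately after word 8 ("admitted").
Base order: Ahmed has believed that the student admitted that who read a module in March.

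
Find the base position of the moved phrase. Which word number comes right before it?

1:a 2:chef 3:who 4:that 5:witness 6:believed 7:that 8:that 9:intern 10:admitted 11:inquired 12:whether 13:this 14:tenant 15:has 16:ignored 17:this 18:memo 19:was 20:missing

10

The displaced element is "a chef" (word 2).
It is linked across 2 clause boundaries (that → Ø).
It functions as the subject of "inquired", so the gap sits immediately after word 10 ("admitted").
Base order: That witness believed that that intern admitted that a chef inquired whether this tenant has ignored this memo.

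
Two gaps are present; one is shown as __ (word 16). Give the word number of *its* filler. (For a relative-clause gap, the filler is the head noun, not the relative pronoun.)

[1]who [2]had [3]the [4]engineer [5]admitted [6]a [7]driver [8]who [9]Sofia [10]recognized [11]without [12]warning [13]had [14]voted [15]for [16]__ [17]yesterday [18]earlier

1

The marked gap is the object of the preposition "for" of "voted".
Its filler is the fronted wh-phrase "who", at word 1.
(The other dependency links word 7 to a gap after word 10.)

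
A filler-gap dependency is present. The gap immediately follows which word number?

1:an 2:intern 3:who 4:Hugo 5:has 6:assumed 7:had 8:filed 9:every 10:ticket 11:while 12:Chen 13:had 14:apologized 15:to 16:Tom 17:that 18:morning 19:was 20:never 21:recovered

The displaced element is "an intern" (word 2).
It is linked across 1 clause boundary (Ø).
It functions as the subject of "filed", so the gap sits immediately after word 6 ("assumed").
Base order: Hugo has assumed that an intern had filed every ticket while Chen had apologized to Tom that morning.

6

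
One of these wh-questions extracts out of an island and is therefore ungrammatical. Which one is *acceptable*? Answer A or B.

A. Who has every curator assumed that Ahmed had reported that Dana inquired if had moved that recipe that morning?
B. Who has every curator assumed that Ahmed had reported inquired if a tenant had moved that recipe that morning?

In A, the wh-phrase is extracted from inside a wh-island (introduced by "if"), which blocks movement.
In B, the extraction path crosses only that-complement boundaries, which are transparent.
So B is grammatical.

B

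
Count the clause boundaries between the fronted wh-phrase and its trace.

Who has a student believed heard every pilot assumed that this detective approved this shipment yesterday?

1

"who" is extracted from the subject of "heard".
Boundaries crossed, outermost first: [Ø] — 1 in total.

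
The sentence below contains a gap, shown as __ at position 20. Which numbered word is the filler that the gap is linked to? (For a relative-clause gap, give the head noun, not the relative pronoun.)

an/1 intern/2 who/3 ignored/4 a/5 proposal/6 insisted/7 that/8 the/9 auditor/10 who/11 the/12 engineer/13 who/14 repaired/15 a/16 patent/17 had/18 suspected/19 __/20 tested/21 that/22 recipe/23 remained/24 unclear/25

10

The gap at 20 is the subject of "tested", inside a relative clause.
The relative pronoun is "who" (word 11); it is bound by the head noun immediately before it.
Its filler is the head noun "auditor", at word 10.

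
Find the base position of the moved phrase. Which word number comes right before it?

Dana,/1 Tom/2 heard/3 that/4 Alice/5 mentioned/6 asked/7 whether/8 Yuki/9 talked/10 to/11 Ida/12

6

The displaced element is "Dana" (word 1).
It is linked across 2 clause boundaries (that → Ø).
It functions as the subject of "asked", so the gap sits immediately after word 6 ("mentioned").
Base order: Tom heard that Alice mentioned Dana asked whether Yuki talked to Ida.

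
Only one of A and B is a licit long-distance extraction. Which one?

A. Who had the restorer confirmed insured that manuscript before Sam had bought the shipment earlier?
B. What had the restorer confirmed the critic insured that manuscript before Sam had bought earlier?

A

In B, the wh-phrase is extracted from inside an adjunct island (introduced by "before"), which blocks movement.
In A, the extraction path crosses only that-complement boundaries, which are transparent.
So A is grammatical.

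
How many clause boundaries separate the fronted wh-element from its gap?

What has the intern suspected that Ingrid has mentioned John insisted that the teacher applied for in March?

"what" is extracted from the PP object of "applied".
Boundaries crossed, outermost first: [that], [Ø], [that] — 3 in total.

3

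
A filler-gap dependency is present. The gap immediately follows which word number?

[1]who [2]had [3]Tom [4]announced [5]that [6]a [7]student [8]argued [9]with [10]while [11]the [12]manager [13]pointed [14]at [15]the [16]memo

The displaced element is "who" (word 1).
It is linked across 1 clause boundary (that).
It functions as the object of the preposition "with" of "argued", so the gap sits immediately after word 9 ("with").
Base order: Tom had announced that a student argued with who while the manager pointed at the memo.

9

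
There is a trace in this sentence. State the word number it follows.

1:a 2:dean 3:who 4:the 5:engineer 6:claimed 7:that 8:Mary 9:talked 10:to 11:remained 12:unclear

The displaced element is "a dean" (word 2).
It is linked across 1 clause boundary (that).
It functions as the object of the preposition "to" of "talked", so the gap sits immediately after word 10 ("to").
Base order: The engineer claimed that Mary talked to a dean.

10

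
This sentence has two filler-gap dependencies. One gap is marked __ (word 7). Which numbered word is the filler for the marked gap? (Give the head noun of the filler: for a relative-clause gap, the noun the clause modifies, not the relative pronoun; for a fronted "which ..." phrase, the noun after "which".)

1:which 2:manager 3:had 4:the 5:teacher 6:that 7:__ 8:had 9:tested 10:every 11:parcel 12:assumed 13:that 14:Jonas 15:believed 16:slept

The marked gap is inside the relative clause, the subject of "tested".
Its filler is the head noun "teacher" (via "that"), at word 5.
(The other dependency links word 2 to a gap after word 15.)

5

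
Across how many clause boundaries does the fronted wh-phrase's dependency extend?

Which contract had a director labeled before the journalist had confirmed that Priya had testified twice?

"which contract" originates inside the matrix clause — no clause boundary is crossed.

0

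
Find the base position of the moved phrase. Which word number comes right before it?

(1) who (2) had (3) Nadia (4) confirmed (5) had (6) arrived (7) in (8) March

4

The displaced element is "who" (word 1).
It is linked across 1 clause boundary (Ø).
It functions as the subject of "arrived", so the gap sits immediately after word 4 ("confirmed").
Base order: Nadia had confirmed that who had arrived in March.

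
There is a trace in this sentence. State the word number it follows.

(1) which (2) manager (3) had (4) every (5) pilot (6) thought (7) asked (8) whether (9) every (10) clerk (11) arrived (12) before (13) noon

The displaced element is "which manager" (word 2).
It is linked across 1 clause boundary (Ø).
It functions as the subject of "asked", so the gap sits immediately after word 6 ("thought").
Base order: Every pilot had thought that which manager asked whether every clerk arrived before noon.

6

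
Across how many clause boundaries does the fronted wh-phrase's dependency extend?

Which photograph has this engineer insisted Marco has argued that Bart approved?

"which photograph" is extracted from the object of "approved".
Boundaries crossed, outermost first: [Ø], [that] — 2 in total.

2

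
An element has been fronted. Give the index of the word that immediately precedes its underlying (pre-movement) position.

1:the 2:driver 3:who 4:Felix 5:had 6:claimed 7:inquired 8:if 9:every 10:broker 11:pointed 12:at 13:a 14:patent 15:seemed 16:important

The displaced element is "the driver" (word 2).
It is linked across 1 clause boundary (Ø).
It functions as the subject of "inquired", so the gap sits immediately after word 6 ("claimed").
Base order: Felix had claimed that the driver inquired if every broker pointed at a patent.

6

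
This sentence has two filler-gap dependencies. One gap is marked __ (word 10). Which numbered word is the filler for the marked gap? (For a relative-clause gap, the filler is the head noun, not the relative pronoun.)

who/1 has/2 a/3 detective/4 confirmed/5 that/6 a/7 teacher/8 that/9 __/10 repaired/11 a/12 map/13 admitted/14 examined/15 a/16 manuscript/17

8

The marked gap is inside the relative clause, the subject of "repaired".
Its filler is the head noun "teacher" (via "that"), at word 8.
(The other dependency links word 1 to a gap after word 14.)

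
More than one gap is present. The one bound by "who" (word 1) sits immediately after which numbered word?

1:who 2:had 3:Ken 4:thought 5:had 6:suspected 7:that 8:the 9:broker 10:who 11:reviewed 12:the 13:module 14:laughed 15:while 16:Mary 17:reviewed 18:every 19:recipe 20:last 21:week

The displaced element is "who" (word 1).
It is linked across 1 clause boundary (Ø).
It functions as the subject of "suspected", so the gap sits immediately after word 4 ("thought").
Base order: Ken had thought that who had suspected that the broker who reviewed the module laughed while Mary reviewed every recipe last week.

4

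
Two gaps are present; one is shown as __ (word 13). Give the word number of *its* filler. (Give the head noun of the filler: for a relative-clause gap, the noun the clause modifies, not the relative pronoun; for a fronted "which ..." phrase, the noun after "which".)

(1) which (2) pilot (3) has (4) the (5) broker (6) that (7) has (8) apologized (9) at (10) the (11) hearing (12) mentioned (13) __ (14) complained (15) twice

2

The marked gap is the subject of "complained".
Its filler is the fronted wh-phrase "which pilot", at word 2.
(The other dependency links word 5 to a gap after word 6.)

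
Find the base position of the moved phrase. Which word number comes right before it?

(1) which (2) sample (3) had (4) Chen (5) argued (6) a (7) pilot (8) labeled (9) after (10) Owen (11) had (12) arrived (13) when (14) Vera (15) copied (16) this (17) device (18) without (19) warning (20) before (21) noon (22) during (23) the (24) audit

The displaced element is "which sample" (word 2).
It is linked across 1 clause boundary (Ø).
It functions as the direct object of "labeled", so the gap sits immediately after word 8 ("labeled").
Base order: Chen had argued a pilot labeled which sample after Owen had arrived when Vera copied this device without warning before noon during the audit.

8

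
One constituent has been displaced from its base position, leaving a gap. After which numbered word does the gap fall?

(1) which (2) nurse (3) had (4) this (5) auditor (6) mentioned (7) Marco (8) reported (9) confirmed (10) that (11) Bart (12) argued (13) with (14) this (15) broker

8

The displaced element is "which nurse" (word 2).
It is linked across 2 clause boundaries (Ø → Ø).
It functions as the subject of "confirmed", so the gap sits immediately after word 8 ("reported").
Base order: This auditor had mentioned Marco reported that which nurse confirmed that Bart argued with this broker.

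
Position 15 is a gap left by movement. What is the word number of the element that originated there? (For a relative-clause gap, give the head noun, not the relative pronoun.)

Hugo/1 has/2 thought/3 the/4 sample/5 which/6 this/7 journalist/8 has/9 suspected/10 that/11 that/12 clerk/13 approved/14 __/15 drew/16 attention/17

5

The gap at 15 is the object of "approved", inside a relative clause.
The relative pronoun is "which" (word 6); it is bound by the head noun immediately before it.
Its filler is the head noun "sample", at word 5.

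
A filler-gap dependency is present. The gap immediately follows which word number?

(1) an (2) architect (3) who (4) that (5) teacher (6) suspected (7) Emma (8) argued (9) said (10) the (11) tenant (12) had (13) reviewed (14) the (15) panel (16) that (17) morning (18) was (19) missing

The displaced element is "an architect" (word 2).
It is linked across 2 clause boundaries (Ø → Ø).
It functions as the subject of "said", so the gap sits immediately after word 8 ("argued").
Base order: That teacher suspected Emma argued that an architect said the tenant had reviewed the panel that morning.

8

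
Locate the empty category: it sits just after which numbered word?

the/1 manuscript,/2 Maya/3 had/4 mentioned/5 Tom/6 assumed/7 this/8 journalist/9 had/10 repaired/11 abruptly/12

The displaced element is "the manuscript" (word 2).
It is linked across 2 clause boundaries (Ø → Ø).
It functions as the direct object of "repaired", so the gap sits immediately after word 11 ("repaired").
Base order: Maya had mentioned Tom assumed this journalist had repaired the manuscript abruptly.

11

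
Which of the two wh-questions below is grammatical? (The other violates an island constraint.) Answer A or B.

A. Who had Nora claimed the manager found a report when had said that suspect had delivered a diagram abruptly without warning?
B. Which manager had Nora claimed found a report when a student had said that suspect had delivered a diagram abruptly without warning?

In A, the wh-phrase is extracted from inside an adjunct island (introduced by "when"), which blocks movement.
In B, the extraction path crosses only that-complement boundaries, which are transparent.
So B is grammatical.

B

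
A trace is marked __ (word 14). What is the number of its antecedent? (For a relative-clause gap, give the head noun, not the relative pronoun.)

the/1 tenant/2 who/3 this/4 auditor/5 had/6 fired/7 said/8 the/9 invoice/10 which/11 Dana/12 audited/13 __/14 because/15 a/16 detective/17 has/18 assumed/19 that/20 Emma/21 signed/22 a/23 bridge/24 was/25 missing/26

10

The gap at 14 is the object of "audited", inside a relative clause.
The relative pronoun is "which" (word 11); it is bound by the head noun immediately before it.
Its filler is the head noun "invoice", at word 10.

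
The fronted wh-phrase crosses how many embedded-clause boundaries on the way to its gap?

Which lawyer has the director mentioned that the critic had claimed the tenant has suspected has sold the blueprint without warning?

3

"which lawyer" is extracted from the subject of "sold".
Boundaries crossed, outermost first: [that], [Ø], [Ø] — 3 in total.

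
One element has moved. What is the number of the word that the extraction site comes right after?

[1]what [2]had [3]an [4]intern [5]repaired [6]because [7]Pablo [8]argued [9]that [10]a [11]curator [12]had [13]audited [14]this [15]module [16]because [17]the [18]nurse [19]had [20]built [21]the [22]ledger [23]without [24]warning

5

The displaced element is "what" (word 1).
It functions as the direct object of "repaired", so the gap sits immediately after word 5 ("repaired").
Base order: An intern had repaired what because Pablo argued that a curator had audited this module because the nurse had built the ledger without warning.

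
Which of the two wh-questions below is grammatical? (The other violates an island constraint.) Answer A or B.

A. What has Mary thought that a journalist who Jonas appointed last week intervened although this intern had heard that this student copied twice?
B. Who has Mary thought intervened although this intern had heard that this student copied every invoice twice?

B

In A, the wh-phrase is extracted from inside an adjunct island (introduced by "although"), which blocks movement.
In B, the extraction path crosses only that-complement boundaries, which are transparent.
So B is grammatical.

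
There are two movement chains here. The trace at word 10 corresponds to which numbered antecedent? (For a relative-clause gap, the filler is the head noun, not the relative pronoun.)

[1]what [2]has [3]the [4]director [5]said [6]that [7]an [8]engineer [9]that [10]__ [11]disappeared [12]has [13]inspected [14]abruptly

8

The marked gap is inside the relative clause, the subject of "disappeared".
Its filler is the head noun "engineer" (via "that"), at word 8.
(The other dependency links word 1 to a gap after word 13.)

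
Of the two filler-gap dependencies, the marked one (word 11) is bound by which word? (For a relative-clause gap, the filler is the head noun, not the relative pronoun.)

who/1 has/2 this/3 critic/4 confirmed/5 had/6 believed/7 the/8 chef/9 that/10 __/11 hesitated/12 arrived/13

The marked gap is inside the relative clause, the subject of "hesitated".
Its filler is the head noun "chef" (via "that"), at word 9.
(The other dependency links word 1 to a gap after word 5.)

9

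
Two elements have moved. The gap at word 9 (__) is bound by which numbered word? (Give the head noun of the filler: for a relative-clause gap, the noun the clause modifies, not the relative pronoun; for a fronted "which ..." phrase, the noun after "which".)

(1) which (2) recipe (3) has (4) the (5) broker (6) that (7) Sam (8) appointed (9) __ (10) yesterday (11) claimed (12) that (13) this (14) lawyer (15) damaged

5

The marked gap is inside the relative clause, the direct object of "appointed".
Its filler is the head noun "broker" (via "that"), at word 5.
(The other dependency links word 2 to a gap after word 15.)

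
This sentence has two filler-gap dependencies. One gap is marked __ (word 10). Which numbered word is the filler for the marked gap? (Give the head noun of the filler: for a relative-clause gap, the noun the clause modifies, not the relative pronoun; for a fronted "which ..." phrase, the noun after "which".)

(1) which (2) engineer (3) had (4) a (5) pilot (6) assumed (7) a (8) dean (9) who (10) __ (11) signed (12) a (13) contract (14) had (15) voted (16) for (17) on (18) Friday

The marked gap is inside the relative clause, the subject of "signed".
Its filler is the head noun "dean" (via "who"), at word 8.
(The other dependency links word 2 to a gap after word 16.)

8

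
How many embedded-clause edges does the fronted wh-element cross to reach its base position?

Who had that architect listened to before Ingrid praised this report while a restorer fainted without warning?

0

"who" originates inside the matrix clause — no clause boundary is crossed.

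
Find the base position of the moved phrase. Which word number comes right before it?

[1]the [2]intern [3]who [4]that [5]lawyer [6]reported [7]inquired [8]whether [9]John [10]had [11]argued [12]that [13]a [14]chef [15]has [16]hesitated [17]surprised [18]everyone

6

The displaced element is "the intern" (word 2).
It is linked across 1 clause boundary (Ø).
It functions as the subject of "inquired", so the gap sits immediately after word 6 ("reported").
Base order: That lawyer reported the intern inquired whether John had argued that a chef has hesitated.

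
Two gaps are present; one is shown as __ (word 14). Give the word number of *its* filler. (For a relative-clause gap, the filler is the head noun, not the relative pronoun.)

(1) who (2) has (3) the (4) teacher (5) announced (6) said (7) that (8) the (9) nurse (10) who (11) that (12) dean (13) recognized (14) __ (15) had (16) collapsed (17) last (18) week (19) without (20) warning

9

The marked gap is inside the relative clause, the direct object of "recognized".
Its filler is the head noun "nurse" (via "who"), at word 9.
(The other dependency links word 1 to a gap after word 5.)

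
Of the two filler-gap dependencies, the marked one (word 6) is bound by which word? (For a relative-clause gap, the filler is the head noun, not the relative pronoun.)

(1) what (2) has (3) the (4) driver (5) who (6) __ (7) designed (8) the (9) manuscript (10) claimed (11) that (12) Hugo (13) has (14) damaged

4

The marked gap is inside the relative clause, the subject of "designed".
Its filler is the head noun "driver" (via "who"), at word 4.
(The other dependency links word 1 to a gap after word 14.)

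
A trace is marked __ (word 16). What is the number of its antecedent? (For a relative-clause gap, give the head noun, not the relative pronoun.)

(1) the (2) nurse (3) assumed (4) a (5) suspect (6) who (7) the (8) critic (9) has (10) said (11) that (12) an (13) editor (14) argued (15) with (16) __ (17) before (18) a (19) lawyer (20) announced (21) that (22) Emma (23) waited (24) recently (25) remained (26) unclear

The gap at 16 is the prepositional object of "argued", inside a relative clause.
The relative pronoun is "who" (word 6); it is bound by the head noun immediately before it.
Its filler is the head noun "suspect", at word 5.

5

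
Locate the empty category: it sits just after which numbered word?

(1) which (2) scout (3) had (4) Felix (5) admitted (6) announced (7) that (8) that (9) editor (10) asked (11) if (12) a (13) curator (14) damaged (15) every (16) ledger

5

The displaced element is "which scout" (word 2).
It is linked across 1 clause boundary (Ø).
It functions as the subject of "announced", so the gap sits immediately after word 5 ("admitted").
Base order: Felix had admitted that which scout announced that that editor asked if a curator damaged every ledger.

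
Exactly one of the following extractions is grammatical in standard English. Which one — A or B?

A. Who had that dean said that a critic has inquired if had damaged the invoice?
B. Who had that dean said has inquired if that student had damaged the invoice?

In A, the wh-phrase is extracted from inside a wh-island (introduced by "if"), which blocks movement.
In B, the extraction path crosses only that-complement boundaries, which are transparent.
So B is grammatical.

B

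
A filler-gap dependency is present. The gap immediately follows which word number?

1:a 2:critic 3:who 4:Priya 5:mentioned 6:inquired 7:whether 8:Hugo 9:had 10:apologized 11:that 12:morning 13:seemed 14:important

5

The displaced element is "a critic" (word 2).
It is linked across 1 clause boundary (Ø).
It functions as the subject of "inquired", so the gap sits immediately after word 5 ("mentioned").
Base order: Priya mentioned that a critic inquired whether Hugo had apologized that morning.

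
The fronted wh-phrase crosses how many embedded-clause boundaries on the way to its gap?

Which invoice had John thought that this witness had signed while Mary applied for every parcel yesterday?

"which invoice" is extracted from the object of "signed".
Boundaries crossed, outermost first: [that] — 1 in total.

1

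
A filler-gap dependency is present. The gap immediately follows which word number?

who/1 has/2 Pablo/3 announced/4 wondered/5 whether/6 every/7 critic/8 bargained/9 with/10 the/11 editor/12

4

The displaced element is "who" (word 1).
It is linked across 1 clause boundary (Ø).
It functions as the subject of "wondered", so the gap sits immediately after word 4 ("announced").
Base order: Pablo has announced that who wondered whether every critic bargained with the editor.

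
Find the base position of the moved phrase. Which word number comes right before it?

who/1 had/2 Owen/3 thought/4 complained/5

4

The displaced element is "who" (word 1).
It is linked across 1 clause boundary (Ø).
It functions as the subject of "complained", so the gap sits immediately after word 4 ("thought").
Base order: Owen had thought who complained.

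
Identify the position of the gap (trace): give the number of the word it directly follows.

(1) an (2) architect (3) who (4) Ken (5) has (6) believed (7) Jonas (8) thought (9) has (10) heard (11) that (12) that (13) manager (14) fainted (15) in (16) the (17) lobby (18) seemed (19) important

The displaced element is "an architect" (word 2).
It is linked across 2 clause boundaries (Ø → Ø).
It functions as the subject of "heard", so the gap sits immediately after word 8 ("thought").
Base order: Ken has believed Jonas thought that an architect has heard that that manager fainted in the lobby.

8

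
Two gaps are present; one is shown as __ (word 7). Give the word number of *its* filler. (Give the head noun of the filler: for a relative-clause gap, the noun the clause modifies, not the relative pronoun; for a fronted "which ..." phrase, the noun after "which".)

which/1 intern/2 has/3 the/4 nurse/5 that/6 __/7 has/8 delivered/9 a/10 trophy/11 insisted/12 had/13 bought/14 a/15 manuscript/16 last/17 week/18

5

The marked gap is inside the relative clause, the subject of "delivered".
Its filler is the head noun "nurse" (via "that"), at word 5.
(The other dependency links word 2 to a gap after word 12.)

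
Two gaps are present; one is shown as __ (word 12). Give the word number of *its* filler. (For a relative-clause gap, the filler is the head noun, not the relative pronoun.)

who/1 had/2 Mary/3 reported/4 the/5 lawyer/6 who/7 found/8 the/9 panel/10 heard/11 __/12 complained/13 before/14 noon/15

The marked gap is the subject of "complained".
Its filler is the fronted wh-phrase "who", at word 1.
(The other dependency links word 6 to a gap after word 7.)

1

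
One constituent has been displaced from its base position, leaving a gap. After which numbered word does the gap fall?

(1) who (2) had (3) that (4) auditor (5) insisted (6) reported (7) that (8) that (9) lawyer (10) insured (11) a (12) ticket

The displaced element is "who" (word 1).
It is linked across 1 clause boundary (Ø).
It functions as the subject of "reported", so the gap sits immediately after word 5 ("insisted").
Base order: That auditor had insisted who reported that that lawyer insured a ticket.

5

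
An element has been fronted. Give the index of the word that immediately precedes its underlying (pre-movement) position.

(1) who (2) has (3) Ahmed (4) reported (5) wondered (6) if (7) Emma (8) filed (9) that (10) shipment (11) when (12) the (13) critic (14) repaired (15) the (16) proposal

4

The displaced element is "who" (word 1).
It is linked across 1 clause boundary (Ø).
It functions as the subject of "wondered", so the gap sits immediately after word 4 ("reported").
Base order: Ahmed has reported that who wondered if Emma filed that shipment when the critic repaired the proposal.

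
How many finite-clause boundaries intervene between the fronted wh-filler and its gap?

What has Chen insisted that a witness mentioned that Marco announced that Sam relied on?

"what" is extracted from the PP object of "relied".
Boundaries crossed, outermost first: [that], [that], [that] — 3 in total.

3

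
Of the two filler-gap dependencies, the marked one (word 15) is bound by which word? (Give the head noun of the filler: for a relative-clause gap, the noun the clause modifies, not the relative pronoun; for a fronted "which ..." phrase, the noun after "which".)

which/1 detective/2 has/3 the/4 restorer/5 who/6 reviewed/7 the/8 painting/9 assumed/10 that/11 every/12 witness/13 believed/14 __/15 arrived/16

The marked gap is the subject of "arrived".
Its filler is the fronted wh-phrase "which detective", at word 2.
(The other dependency links word 5 to a gap after word 6.)

2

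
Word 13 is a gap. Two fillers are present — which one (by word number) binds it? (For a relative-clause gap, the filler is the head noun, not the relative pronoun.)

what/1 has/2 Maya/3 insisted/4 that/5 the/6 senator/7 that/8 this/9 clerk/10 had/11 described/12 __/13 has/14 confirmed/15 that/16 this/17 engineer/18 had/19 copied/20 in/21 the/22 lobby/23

7

The marked gap is inside the relative clause, the direct object of "described".
Its filler is the head noun "senator" (via "that"), at word 7.
(The other dependency links word 1 to a gap after word 20.)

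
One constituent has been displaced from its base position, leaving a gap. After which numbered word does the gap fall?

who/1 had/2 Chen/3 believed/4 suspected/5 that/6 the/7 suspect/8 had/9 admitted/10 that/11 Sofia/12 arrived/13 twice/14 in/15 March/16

The displaced element is "who" (word 1).
It is linked across 1 clause boundary (Ø).
It functions as the subject of "suspected", so the gap sits immediately after word 4 ("believed").
Base order: Chen had believed that who suspected that the suspect had admitted that Sofia arrived twice in March.

4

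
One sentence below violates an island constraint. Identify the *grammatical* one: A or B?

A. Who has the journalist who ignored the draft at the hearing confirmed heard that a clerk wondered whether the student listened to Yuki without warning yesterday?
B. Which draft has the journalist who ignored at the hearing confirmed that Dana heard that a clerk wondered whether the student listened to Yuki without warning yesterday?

In B, the wh-phrase is extracted from inside a complex-NP island (relative clause) (introduced by "who"), which blocks movement.
In A, the extraction path crosses only that-complement boundaries, which are transparent.
So A is grammatical.

A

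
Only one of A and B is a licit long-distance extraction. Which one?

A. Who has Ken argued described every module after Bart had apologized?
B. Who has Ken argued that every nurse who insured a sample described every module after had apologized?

In B, the wh-phrase is extracted from inside an adjunct island (introduced by "after"), which blocks movement.
In A, the extraction path crosses only that-complement boundaries, which are transparent.
So A is grammatical.

A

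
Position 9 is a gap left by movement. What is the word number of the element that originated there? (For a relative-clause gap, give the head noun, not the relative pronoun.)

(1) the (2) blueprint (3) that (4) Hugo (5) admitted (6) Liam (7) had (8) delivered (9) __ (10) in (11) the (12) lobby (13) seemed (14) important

2

The gap at 9 is the object of "delivered", inside a relative clause.
The relative pronoun is "that" (word 3); it is bound by the head noun immediately before it.
Its filler is the head noun "blueprint", at word 2.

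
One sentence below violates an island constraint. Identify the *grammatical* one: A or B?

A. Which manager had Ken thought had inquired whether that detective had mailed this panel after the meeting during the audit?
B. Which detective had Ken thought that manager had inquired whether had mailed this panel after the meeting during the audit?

In B, the wh-phrase is extracted from inside a wh-island (introduced by "whether"), which blocks movement.
In A, the extraction path crosses only that-complement boundaries, which are transparent.
So A is grammatical.

A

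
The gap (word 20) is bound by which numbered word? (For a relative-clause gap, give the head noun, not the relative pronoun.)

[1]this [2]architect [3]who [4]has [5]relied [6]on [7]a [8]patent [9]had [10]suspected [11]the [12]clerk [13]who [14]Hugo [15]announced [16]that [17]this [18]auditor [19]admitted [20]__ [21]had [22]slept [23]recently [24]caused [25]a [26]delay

12

The gap at 20 is the subject of "slept", inside a relative clause.
The relative pronoun is "who" (word 13); it is bound by the head noun immediately before it.
Its filler is the head noun "clerk", at word 12.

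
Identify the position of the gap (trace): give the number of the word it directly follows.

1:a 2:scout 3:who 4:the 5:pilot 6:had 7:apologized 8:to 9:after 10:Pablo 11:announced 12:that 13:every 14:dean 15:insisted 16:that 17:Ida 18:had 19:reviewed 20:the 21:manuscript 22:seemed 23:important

8

The displaced element is "a scout" (word 2).
It functions as the object of the preposition "to" of "apologized", so the gap sits immediately after word 8 ("to").
Base order: The pilot had apologized to a scout after Pablo announced that every dean insisted that Ida had reviewed the manuscript.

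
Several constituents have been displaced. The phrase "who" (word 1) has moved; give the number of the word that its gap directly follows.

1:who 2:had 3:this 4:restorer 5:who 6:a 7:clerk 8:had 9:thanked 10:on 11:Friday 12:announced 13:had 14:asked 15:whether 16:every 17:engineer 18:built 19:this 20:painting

12

The displaced element is "who" (word 1).
It is linked across 1 clause boundary (Ø).
It functions as the subject of "asked", so the gap sits immediately after word 12 ("announced").
Base order: This restorer who a clerk had thanked on Friday had announced that who had asked whether every engineer built this painting.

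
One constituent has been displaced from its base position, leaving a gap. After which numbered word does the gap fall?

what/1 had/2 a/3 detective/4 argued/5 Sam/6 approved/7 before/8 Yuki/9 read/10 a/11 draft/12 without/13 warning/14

7

The displaced element is "what" (word 1).
It is linked across 1 clause boundary (Ø).
It functions as the direct object of "approved", so the gap sits immediately after word 7 ("approved").
Base order: A detective had argued Sam approved what before Yuki read a draft without warning.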